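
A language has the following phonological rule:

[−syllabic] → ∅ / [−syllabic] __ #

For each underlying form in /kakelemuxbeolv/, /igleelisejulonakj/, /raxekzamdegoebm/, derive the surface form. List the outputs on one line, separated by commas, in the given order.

/kakelemuxbeolv/: /v/ is the second consonant of a word-final cluster /lv/, so it deletes. → [kakelemuxbeol].
/igleelisejulonakj/: /j/ is the second consonant of a word-final cluster /kj/, so it deletes. → [igleelisejulonak].
/raxekzamdegoebm/: /m/ is the second consonant of a word-final cluster /bm/, so it deletes. → [raxekzamdegoeb].

kakelemuxbeol, igleelisejulonak, raxekzamdegoeb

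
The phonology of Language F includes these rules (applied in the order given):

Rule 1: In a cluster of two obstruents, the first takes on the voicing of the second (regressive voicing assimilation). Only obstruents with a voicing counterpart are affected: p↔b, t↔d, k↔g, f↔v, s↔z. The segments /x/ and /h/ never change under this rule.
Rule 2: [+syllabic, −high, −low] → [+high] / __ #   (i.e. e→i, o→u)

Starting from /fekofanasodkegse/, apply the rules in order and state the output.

Rule 1 (regressive voicing assimilation): /d/ precedes the voiceless obstruent /k/, so it devoices to [t] by assimilation. /g/ precedes the voiceless obstruent /s/, so it devoices to [k] by assimilation. /fekofanasodkegse/ → fekofanasotkekse.
Rule 2 (final vowel raising): /e/ is a mid vowel in word-final position, so it raises to [i]. /fekofanasotkekse/ → fekofanasotkeksi.

fekofanasotkeksi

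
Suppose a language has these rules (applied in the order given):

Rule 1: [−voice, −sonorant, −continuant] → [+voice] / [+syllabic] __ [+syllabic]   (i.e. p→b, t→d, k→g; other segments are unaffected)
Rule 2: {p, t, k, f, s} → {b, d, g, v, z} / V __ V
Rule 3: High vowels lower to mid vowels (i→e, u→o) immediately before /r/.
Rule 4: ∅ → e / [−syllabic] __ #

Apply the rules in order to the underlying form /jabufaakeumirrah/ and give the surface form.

jabuvaageumerrahe

Rule 1 (intervocalic voicing): /k/ is a voiceless stop between vowels /a/ and /e/, so it voices to [g]. /jabufaakeumirrah/ → jabufaageumirrah.
Rule 2 (intervocalic voicing): /f/ is a voiceless obstruent between vowels /u/ and /a/, so it voices to [v]. /jabufaageumirrah/ → jabuvaageumirrah.
Rule 3 (pre-rhotic lowering): /i/ is a high vowel immediately before /r/, so it lowers to [e]. /jabuvaageumirrah/ → jabuvaageumerrah.
Rule 4 (final e-epenthesis): the form ends in the consonant /h/, so [e] is inserted word-finally. /jabuvaageumerrah/ → jabuvaageumerrahe.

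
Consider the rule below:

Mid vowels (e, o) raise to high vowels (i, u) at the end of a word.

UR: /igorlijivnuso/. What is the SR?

/o/ is a mid vowel in word-final position, so it raises to [u].
Surface form: [igorlijivnusu].

igorlijivnusu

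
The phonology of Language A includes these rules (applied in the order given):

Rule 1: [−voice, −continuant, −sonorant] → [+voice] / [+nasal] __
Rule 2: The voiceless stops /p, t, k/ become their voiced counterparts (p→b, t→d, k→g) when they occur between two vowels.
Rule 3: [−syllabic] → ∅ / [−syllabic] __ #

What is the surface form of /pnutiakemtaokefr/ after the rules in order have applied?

pnudiagemdaogef

Rule 1 (post-nasal voicing): /t/ is a voiceless stop immediately after the nasal /m/, so it voices to [d]. /pnutiakemtaokefr/ → pnutiakemdaokefr.
Rule 2 (intervocalic voicing): /t/ is a voiceless stop between vowels /u/ and /i/, so it voices to [d]. /k/ is a voiceless stop between vowels /a/ and /e/, so it voices to [g]. /k/ is a voiceless stop between vowels /o/ and /e/, so it voices to [g]. /pnutiakemdaokefr/ → pnudiagemdaogefr.
Rule 3 (final cluster simplification): /r/ is the second consonant of a word-final cluster /fr/, so it deletes. /pnudiagemdaogefr/ → pnudiagemdaogef.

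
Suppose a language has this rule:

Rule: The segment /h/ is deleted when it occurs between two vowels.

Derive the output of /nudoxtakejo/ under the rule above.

nudoxtakejo

No segment of /nudoxtakejo/ meets the structural description of the rule, so the form surfaces unchanged.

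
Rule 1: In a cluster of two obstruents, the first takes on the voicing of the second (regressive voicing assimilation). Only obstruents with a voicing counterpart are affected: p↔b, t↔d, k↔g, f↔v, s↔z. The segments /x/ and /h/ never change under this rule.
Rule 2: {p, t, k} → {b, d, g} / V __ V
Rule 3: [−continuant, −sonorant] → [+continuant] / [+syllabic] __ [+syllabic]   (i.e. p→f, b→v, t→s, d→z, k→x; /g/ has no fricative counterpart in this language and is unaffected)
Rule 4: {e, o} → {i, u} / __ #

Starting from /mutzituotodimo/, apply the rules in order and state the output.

Rule 1 (regressive voicing assimilation): /t/ precedes the voiced obstruent /z/, so it voices to [d] by assimilation. /mutzituotodimo/ → mudzituotodimo.
Rule 2 (intervocalic voicing): /t/ is a voiceless stop between vowels /i/ and /u/, so it voices to [d]. /t/ is a voiceless stop between vowels /o/ and /o/, so it voices to [d]. /mudzituotodimo/ → mudziduododimo.
Rule 3 (intervocalic spirantization): /d/ is a stop between vowels /i/ and /u/, so it spirantizes to the fricative [z]. /d/ is a stop between vowels /o/ and /o/, so it spirantizes to the fricative [z]. /d/ is a stop between vowels /o/ and /i/, so it spirantizes to the fricative [z]. /mudziduododimo/ → mudzizuozozimo.
Rule 4 (final vowel raising): /o/ is a mid vowel in word-final position, so it raises to [u]. /mudzizuozozimo/ → mudzizuozozimu.

mudzizuozozimu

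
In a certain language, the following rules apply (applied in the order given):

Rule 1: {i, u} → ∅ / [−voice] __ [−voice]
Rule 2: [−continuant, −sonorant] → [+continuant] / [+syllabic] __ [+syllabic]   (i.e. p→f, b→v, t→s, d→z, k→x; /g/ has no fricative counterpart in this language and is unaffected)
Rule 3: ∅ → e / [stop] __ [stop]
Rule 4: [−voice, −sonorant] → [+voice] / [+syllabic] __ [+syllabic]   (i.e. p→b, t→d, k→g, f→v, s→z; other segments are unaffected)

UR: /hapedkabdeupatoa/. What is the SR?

havedegabedeuvazoa

Rule 1 (high vowel syncope): no segment meets the environment; /hapedkabdeupatoa/ is unchanged.
Rule 2 (intervocalic spirantization): /p/ is a stop between vowels /a/ and /e/, so it spirantizes to the fricative [f]. /p/ is a stop between vowels /u/ and /a/, so it spirantizes to the fricative [f]. /t/ is a stop between vowels /a/ and /o/, so it spirantizes to the fricative [s]. /hapedkabdeupatoa/ → hafedkabdeufasoa.
Rule 3 (stop-cluster e-epenthesis): /d/ and /k/ form a stop–stop cluster, so [e] is inserted between them. /b/ and /d/ form a stop–stop cluster, so [e] is inserted between them. /hafedkabdeufasoa/ → hafedekabedeufasoa.
Rule 4 (intervocalic voicing): /f/ is a voiceless obstruent between vowels /a/ and /e/, so it voices to [v]. /k/ is a voiceless obstruent between vowels /e/ and /a/, so it voices to [g]. /f/ is a voiceless obstruent between vowels /u/ and /a/, so it voices to [v]. /s/ is a voiceless obstruent between vowels /a/ and /o/, so it voices to [z]. /hafedekabedeufasoa/ → havedegabedeuvazoa.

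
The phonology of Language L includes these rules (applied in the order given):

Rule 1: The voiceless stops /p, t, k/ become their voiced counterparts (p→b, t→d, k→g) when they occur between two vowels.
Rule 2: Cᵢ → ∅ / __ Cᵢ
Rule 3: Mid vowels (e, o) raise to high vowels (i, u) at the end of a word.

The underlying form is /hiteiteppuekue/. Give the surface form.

hideidepuegui

Rule 1 (intervocalic voicing): /t/ is a voiceless stop between vowels /i/ and /e/, so it voices to [d]. /t/ is a voiceless stop between vowels /i/ and /e/, so it voices to [d]. /k/ is a voiceless stop between vowels /e/ and /u/, so it voices to [g]. /hiteiteppuekue/ → hideideppuegue.
Rule 2 (degemination): /pp/ is a geminate; the first /p/ deletes. /hideideppuegue/ → hideidepuegue.
Rule 3 (final vowel raising): /e/ is a mid vowel in word-final position, so it raises to [i]. /hideidepuegue/ → hideidepuegui.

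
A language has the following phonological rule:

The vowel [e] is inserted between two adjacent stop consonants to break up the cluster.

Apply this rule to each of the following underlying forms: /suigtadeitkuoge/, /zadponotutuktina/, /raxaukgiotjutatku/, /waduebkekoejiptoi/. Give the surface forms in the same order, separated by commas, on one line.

/suigtadeitkuoge/: /g/ and /t/ form a stop–stop cluster, so [e] is inserted between them. /t/ and /k/ form a stop–stop cluster, so [e] is inserted between them. → [suigetadeitekuoge].
/zadponotutuktina/: /d/ and /p/ form a stop–stop cluster, so [e] is inserted between them. /k/ and /t/ form a stop–stop cluster, so [e] is inserted between them. → [zadeponotutuketina].
/raxaukgiotjutatku/: /k/ and /g/ form a stop–stop cluster, so [e] is inserted between them. /t/ and /k/ form a stop–stop cluster, so [e] is inserted between them. → [raxaukegiotjutateku].
/waduebkekoejiptoi/: /b/ and /k/ form a stop–stop cluster, so [e] is inserted between them. /p/ and /t/ form a stop–stop cluster, so [e] is inserted between them. → [waduebekekoejipetoi].

suigetadeitekuoge, zadeponotutuketina, raxaukegiotjutateku, waduebekekoejipetoi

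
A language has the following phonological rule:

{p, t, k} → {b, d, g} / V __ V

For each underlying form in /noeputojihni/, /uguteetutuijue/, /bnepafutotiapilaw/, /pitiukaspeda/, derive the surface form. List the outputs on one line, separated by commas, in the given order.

/noeputojihni/: /p/ is a voiceless stop between vowels /e/ and /u/, so it voices to [b]. /t/ is a voiceless stop between vowels /u/ and /o/, so it voices to [d]. → [noebudojihni].
/uguteetutuijue/: /t/ is a voiceless stop between vowels /u/ and /e/, so it voices to [d]. /t/ is a voiceless stop between vowels /e/ and /u/, so it voices to [d]. /t/ is a voiceless stop between vowels /u/ and /u/, so it voices to [d]. → [ugudeeduduijue].
/bnepafutotiapilaw/: /p/ is a voiceless stop between vowels /e/ and /a/, so it voices to [b]. /t/ is a voiceless stop between vowels /u/ and /o/, so it voices to [d]. /t/ is a voiceless stop between vowels /o/ and /i/, so it voices to [d]. /p/ is a voiceless stop between vowels /a/ and /i/, so it voices to [b]. → [bnebafudodiabilaw].
/pitiukaspeda/: /t/ is a voiceless stop between vowels /i/ and /i/, so it voices to [d]. /k/ is a voiceless stop between vowels /u/ and /a/, so it voices to [g]. → [pidiugaspeda].

noebudojihni, ugudeeduduijue, bnebafudodiabilaw, pidiugaspeda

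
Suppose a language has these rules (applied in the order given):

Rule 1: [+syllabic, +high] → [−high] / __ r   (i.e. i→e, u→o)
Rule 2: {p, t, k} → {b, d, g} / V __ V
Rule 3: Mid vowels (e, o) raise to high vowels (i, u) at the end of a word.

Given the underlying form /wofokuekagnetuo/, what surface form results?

wofoguegagneduu

Rule 1 (pre-rhotic lowering): no segment meets the environment; /wofokuekagnetuo/ is unchanged.
Rule 2 (intervocalic voicing): /k/ is a voiceless stop between vowels /o/ and /u/, so it voices to [g]. /k/ is a voiceless stop between vowels /e/ and /a/, so it voices to [g]. /t/ is a voiceless stop between vowels /e/ and /u/, so it voices to [d]. /wofokuekagnetuo/ → wofoguegagneduo.
Rule 3 (final vowel raising): /o/ is a mid vowel in word-final position, so it raises to [u]. /wofoguegagneduo/ → wofoguegagneduu.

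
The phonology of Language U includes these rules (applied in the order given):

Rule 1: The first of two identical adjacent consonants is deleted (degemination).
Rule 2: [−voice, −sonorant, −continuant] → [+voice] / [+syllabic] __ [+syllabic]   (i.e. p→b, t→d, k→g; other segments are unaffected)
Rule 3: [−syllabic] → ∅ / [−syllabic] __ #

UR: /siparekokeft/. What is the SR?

sibaregogef

Rule 1 (degemination): no segment meets the environment; /siparekokeft/ is unchanged.
Rule 2 (intervocalic voicing): /p/ is a voiceless stop between vowels /i/ and /a/, so it voices to [b]. /k/ is a voiceless stop between vowels /e/ and /o/, so it voices to [g]. /k/ is a voiceless stop between vowels /o/ and /e/, so it voices to [g]. /siparekokeft/ → sibaregogeft.
Rule 3 (final cluster simplification): /t/ is the second consonant of a word-final cluster /ft/, so it deletes. /sibaregogeft/ → sibaregogef.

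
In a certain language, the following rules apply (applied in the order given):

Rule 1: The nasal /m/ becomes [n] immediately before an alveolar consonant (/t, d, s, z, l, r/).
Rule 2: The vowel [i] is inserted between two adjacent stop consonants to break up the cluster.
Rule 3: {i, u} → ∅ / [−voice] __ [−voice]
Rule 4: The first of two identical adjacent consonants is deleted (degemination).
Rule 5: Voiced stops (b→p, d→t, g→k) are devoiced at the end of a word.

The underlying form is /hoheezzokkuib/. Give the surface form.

hoheezokuip

Rule 1 (nasal place assimilation): no segment meets the environment; /hoheezzokkuib/ is unchanged.
Rule 2 (stop-cluster i-epenthesis): /k/ and /k/ form a stop–stop cluster, so [i] is inserted between them. /hoheezzokkuib/ → hoheezzokikuib.
Rule 3 (high vowel syncope): /i/ is a high vowel flanked by voiceless consonants /k/ and /k/, so it deletes. /hoheezzokikuib/ → hoheezzokkuib.
Rule 4 (degemination): /zz/ is a geminate; the first /z/ deletes. /kk/ is a geminate; the first /k/ deletes. /hoheezzokkuib/ → hoheezokuib.
Rule 5 (final devoicing): /b/ is a voiced stop in word-final position, so it devoices to [p]. /hoheezokuib/ → hoheezokuip.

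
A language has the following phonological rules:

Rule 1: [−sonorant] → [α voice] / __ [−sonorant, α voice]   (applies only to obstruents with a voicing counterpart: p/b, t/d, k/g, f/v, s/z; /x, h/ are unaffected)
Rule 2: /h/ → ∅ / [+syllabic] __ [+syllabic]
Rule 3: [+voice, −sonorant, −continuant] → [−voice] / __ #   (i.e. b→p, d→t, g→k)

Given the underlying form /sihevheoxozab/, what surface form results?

Rule 1 (regressive voicing assimilation): /v/ precedes the voiceless obstruent /h/, so it devoices to [f] by assimilation. /sihevheoxozab/ → sihefheoxozab.
Rule 2 (intervocalic h-deletion): /h/ occurs between vowels /i/ and /e/, so it deletes. /sihefheoxozab/ → siefheoxozab.
Rule 3 (final devoicing): /b/ is a voiced stop in word-final position, so it devoices to [p]. /siefheoxozab/ → siefheoxozap.

siefheoxozap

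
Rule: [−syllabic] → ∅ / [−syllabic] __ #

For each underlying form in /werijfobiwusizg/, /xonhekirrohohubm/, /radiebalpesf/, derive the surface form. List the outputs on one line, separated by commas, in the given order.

werijfobiwusiz, xonhekirrohohub, radiebalpes

/werijfobiwusizg/: /g/ is the second consonant of a word-final cluster /zg/, so it deletes. → [werijfobiwusiz].
/xonhekirrohohubm/: /m/ is the second consonant of a word-final cluster /bm/, so it deletes. → [xonhekirrohohub].
/radiebalpesf/: /f/ is the second consonant of a word-final cluster /sf/, so it deletes. → [radiebalpes].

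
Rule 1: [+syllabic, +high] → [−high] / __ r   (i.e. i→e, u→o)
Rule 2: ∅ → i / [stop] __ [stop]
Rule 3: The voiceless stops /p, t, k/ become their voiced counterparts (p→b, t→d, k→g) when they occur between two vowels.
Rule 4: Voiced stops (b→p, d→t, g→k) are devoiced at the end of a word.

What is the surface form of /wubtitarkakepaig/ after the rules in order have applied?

Rule 1 (pre-rhotic lowering): no segment meets the environment; /wubtitarkakepaig/ is unchanged.
Rule 2 (stop-cluster i-epenthesis): /b/ and /t/ form a stop–stop cluster, so [i] is inserted between them. /wubtitarkakepaig/ → wubititarkakepaig.
Rule 3 (intervocalic voicing): /t/ is a voiceless stop between vowels /i/ and /i/, so it voices to [d]. /t/ is a voiceless stop between vowels /i/ and /a/, so it voices to [d]. /k/ is a voiceless stop between vowels /a/ and /e/, so it voices to [g]. /p/ is a voiceless stop between vowels /e/ and /a/, so it voices to [b]. /wubititarkakepaig/ → wubididarkagebaig.
Rule 4 (final devoicing): /g/ is a voiced stop in word-final position, so it devoices to [k]. /wubididarkagebaig/ → wubididarkagebaik.

wubididarkagebaik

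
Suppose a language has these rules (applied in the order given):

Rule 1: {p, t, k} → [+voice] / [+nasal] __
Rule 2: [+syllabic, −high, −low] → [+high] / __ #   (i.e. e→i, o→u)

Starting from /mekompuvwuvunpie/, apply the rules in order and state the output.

mekombuvwuvunbii

Rule 1 (post-nasal voicing): /p/ is a voiceless stop immediately after the nasal /m/, so it voices to [b]. /p/ is a voiceless stop immediately after the nasal /n/, so it voices to [b]. /mekompuvwuvunpie/ → mekombuvwuvunbie.
Rule 2 (final vowel raising): /e/ is a mid vowel in word-final position, so it raises to [i]. /mekombuvwuvunbie/ → mekombuvwuvunbii.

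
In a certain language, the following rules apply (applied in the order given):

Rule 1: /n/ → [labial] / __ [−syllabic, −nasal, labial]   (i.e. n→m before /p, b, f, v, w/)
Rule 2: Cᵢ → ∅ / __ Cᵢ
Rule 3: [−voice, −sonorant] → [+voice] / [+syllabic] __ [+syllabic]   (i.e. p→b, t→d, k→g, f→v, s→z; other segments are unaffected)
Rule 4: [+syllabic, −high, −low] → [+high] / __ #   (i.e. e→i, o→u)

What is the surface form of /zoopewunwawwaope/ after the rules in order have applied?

zoobewumwawaobi

Rule 1 (nasal place assimilation): /n/ precedes the labial consonant /w/, so it assimilates in place to [m]. /zoopewunwawwaope/ → zoopewumwawwaope.
Rule 2 (degemination): /ww/ is a geminate; the first /w/ deletes. /zoopewumwawwaope/ → zoopewumwawaope.
Rule 3 (intervocalic voicing): /p/ is a voiceless obstruent between vowels /o/ and /e/, so it voices to [b]. /p/ is a voiceless obstruent between vowels /o/ and /e/, so it voices to [b]. /zoopewumwawaope/ → zoobewumwawaobe.
Rule 4 (final vowel raising): /e/ is a mid vowel in word-final position, so it raises to [i]. /zoobewumwawaobe/ → zoobewumwawaobi.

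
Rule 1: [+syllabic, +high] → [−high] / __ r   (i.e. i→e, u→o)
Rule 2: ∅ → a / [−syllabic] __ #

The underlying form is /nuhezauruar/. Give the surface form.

Rule 1 (pre-rhotic lowering): /u/ is a high vowel immediately before /r/, so it lowers to [o]. /nuhezauruar/ → nuhezaoruar.
Rule 2 (final a-epenthesis): the form ends in the consonant /r/, so [a] is inserted word-finally. /nuhezaoruar/ → nuhezaoruara.

nuhezaoruara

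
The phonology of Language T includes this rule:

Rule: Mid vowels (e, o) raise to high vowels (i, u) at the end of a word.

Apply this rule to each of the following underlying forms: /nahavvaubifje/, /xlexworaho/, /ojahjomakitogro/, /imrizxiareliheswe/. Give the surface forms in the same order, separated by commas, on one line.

nahavvaubifji, xlexworahu, ojahjomakitogru, imrizxiareliheswi

/nahavvaubifje/: /e/ is a mid vowel in word-final position, so it raises to [i]. → [nahavvaubifji].
/xlexworaho/: /o/ is a mid vowel in word-final position, so it raises to [u]. → [xlexworahu].
/ojahjomakitogro/: /o/ is a mid vowel in word-final position, so it raises to [u]. → [ojahjomakitogru].
/imrizxiareliheswe/: /e/ is a mid vowel in word-final position, so it raises to [i]. → [imrizxiareliheswi].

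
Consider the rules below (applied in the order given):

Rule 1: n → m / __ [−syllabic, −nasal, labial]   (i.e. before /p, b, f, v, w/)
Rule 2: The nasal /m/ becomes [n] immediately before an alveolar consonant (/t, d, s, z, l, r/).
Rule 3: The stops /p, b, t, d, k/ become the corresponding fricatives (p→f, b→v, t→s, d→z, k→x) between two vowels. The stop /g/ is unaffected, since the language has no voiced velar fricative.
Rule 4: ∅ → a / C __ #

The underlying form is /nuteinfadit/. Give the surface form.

Rule 1 (nasal place assimilation): /n/ precedes the labial consonant /f/, so it assimilates in place to [m]. /nuteinfadit/ → nuteimfadit.
Rule 2 (nasal place assimilation): no segment meets the environment; /nuteimfadit/ is unchanged.
Rule 3 (intervocalic spirantization): /t/ is a stop between vowels /u/ and /e/, so it spirantizes to the fricative [s]. /d/ is a stop between vowels /a/ and /i/, so it spirantizes to the fricative [z]. /nuteimfadit/ → nuseimfazit.
Rule 4 (final a-epenthesis): the form ends in the consonant /t/, so [a] is inserted word-finally. /nuseimfazit/ → nuseimfazita.

nuseimfazita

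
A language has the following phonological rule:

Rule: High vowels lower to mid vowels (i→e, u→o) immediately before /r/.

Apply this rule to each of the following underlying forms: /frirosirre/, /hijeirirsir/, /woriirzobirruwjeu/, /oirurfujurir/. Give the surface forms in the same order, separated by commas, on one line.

freroserre, hijeererser, worierzoberruwjeu, oerorfujorer

/frirosirre/: /i/ is a high vowel immediately before /r/, so it lowers to [e]. /i/ is a high vowel immediately before /r/, so it lowers to [e]. → [freroserre].
/hijeirirsir/: /i/ is a high vowel immediately before /r/, so it lowers to [e]. /i/ is a high vowel immediately before /r/, so it lowers to [e]. /i/ is a high vowel immediately before /r/, so it lowers to [e]. → [hijeererser].
/woriirzobirruwjeu/: /i/ is a high vowel immediately before /r/, so it lowers to [e]. /i/ is a high vowel immediately before /r/, so it lowers to [e]. → [worierzoberruwjeu].
/oirurfujurir/: /i/ is a high vowel immediately before /r/, so it lowers to [e]. /u/ is a high vowel immediately before /r/, so it lowers to [o]. /u/ is a high vowel immediately before /r/, so it lowers to [o]. /i/ is a high vowel immediately before /r/, so it lowers to [e]. → [oerorfujorer].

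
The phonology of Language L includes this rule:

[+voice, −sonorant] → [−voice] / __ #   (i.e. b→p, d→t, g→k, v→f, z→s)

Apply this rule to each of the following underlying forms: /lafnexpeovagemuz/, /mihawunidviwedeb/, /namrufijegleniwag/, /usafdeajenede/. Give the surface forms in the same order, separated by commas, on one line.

lafnexpeovagemus, mihawunidviwedep, namrufijegleniwak, usafdeajenede

/lafnexpeovagemuz/: /z/ is a voiced obstruent in word-final position, so it devoices to [s]. → [lafnexpeovagemus].
/mihawunidviwedeb/: /b/ is a voiced obstruent in word-final position, so it devoices to [p]. → [mihawunidviwedep].
/namrufijegleniwag/: /g/ is a voiced obstruent in word-final position, so it devoices to [k]. → [namrufijegleniwak].
/usafdeajenede/: the rule's environment is not met; surfaces unchanged as [usafdeajenede].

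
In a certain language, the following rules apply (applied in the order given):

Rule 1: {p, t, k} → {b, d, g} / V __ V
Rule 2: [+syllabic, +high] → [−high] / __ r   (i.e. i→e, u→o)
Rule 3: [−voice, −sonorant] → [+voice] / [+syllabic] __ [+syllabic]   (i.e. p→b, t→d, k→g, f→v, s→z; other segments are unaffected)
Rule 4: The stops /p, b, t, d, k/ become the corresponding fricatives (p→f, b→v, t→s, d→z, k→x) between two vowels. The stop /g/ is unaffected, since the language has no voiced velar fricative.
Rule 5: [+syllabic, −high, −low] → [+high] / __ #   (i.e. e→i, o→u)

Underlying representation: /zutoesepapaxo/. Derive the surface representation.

Rule 1 (intervocalic voicing): /t/ is a voiceless stop between vowels /u/ and /o/, so it voices to [d]. /p/ is a voiceless stop between vowels /e/ and /a/, so it voices to [b]. /p/ is a voiceless stop between vowels /a/ and /a/, so it voices to [b]. /zutoesepapaxo/ → zudoesebabaxo.
Rule 2 (pre-rhotic lowering): no segment meets the environment; /zudoesebabaxo/ is unchanged.
Rule 3 (intervocalic voicing): /s/ is a voiceless obstruent between vowels /e/ and /e/, so it voices to [z]. /zudoesebabaxo/ → zudoezebabaxo.
Rule 4 (intervocalic spirantization): /d/ is a stop between vowels /u/ and /o/, so it spirantizes to the fricative [z]. /b/ is a stop between vowels /e/ and /a/, so it spirantizes to the fricative [v]. /b/ is a stop between vowels /a/ and /a/, so it spirantizes to the fricative [v]. /zudoezebabaxo/ → zuzoezevavaxo.
Rule 5 (final vowel raising): /o/ is a mid vowel in word-final position, so it raises to [u]. /zuzoezevavaxo/ → zuzoezevavaxu.

zuzoezevavaxu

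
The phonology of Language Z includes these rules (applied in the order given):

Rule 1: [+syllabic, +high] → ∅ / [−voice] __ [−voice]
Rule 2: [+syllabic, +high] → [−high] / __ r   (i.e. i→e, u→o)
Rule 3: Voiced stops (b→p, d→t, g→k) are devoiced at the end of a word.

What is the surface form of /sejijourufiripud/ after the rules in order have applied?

sejijooruferiput

Rule 1 (high vowel syncope): no segment meets the environment; /sejijourufiripud/ is unchanged.
Rule 2 (pre-rhotic lowering): /u/ is a high vowel immediately before /r/, so it lowers to [o]. /i/ is a high vowel immediately before /r/, so it lowers to [e]. /sejijourufiripud/ → sejijooruferipud.
Rule 3 (final devoicing): /d/ is a voiced stop in word-final position, so it devoices to [t]. /sejijooruferipud/ → sejijooruferiput.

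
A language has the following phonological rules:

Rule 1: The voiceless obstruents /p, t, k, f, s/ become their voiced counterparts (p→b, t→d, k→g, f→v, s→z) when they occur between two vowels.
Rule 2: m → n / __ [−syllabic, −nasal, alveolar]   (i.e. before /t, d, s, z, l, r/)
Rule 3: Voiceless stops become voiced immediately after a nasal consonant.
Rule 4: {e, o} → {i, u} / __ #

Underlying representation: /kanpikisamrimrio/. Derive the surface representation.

kanbigizanrinriu

Rule 1 (intervocalic voicing): /k/ is a voiceless obstruent between vowels /i/ and /i/, so it voices to [g]. /s/ is a voiceless obstruent between vowels /i/ and /a/, so it voices to [z]. /kanpikisamrimrio/ → kanpigizamrimrio.
Rule 2 (nasal place assimilation): /m/ precedes the alveolar consonant /r/, so it assimilates in place to [n]. /m/ precedes the alveolar consonant /r/, so it assimilates in place to [n]. /kanpigizamrimrio/ → kanpigizanrinrio.
Rule 3 (post-nasal voicing): /p/ is a voiceless stop immediately after the nasal /n/, so it voices to [b]. /kanpigizanrinrio/ → kanbigizanrinrio.
Rule 4 (final vowel raising): /o/ is a mid vowel in word-final position, so it raises to [u]. /kanbigizanrinrio/ → kanbigizanrinriu.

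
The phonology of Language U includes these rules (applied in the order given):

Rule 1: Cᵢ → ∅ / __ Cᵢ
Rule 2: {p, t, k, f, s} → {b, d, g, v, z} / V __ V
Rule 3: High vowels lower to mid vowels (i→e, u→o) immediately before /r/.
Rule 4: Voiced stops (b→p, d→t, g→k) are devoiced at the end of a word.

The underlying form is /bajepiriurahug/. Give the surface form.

Rule 1 (degemination): no segment meets the environment; /bajepiriurahug/ is unchanged.
Rule 2 (intervocalic voicing): /p/ is a voiceless obstruent between vowels /e/ and /i/, so it voices to [b]. /bajepiriurahug/ → bajebiriurahug.
Rule 3 (pre-rhotic lowering): /i/ is a high vowel immediately before /r/, so it lowers to [e]. /u/ is a high vowel immediately before /r/, so it lowers to [o]. /bajebiriurahug/ → bajeberiorahug.
Rule 4 (final devoicing): /g/ is a voiced stop in word-final position, so it devoices to [k]. /bajeberiorahug/ → bajeberiorahuk.

bajeberiorahuk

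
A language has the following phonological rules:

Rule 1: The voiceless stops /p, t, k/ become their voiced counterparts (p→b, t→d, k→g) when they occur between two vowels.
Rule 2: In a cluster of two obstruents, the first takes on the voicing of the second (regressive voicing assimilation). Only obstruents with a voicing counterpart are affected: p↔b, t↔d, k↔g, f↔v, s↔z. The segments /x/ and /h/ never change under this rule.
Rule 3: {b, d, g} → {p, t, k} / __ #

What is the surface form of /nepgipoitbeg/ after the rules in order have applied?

nebgiboidbek

Rule 1 (intervocalic voicing): /p/ is a voiceless stop between vowels /i/ and /o/, so it voices to [b]. /nepgipoitbeg/ → nepgiboitbeg.
Rule 2 (regressive voicing assimilation): /p/ precedes the voiced obstruent /g/, so it voices to [b] by assimilation. /t/ precedes the voiced obstruent /b/, so it voices to [d] by assimilation. /nepgiboitbeg/ → nebgiboidbeg.
Rule 3 (final devoicing): /g/ is a voiced stop in word-final position, so it devoices to [k]. /nebgiboidbeg/ → nebgiboidbek.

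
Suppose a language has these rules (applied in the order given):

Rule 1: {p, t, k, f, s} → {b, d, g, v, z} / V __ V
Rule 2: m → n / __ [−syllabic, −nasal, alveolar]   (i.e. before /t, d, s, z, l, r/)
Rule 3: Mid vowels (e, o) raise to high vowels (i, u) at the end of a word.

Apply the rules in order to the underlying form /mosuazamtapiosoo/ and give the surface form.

Rule 1 (intervocalic voicing): /s/ is a voiceless obstruent between vowels /o/ and /u/, so it voices to [z]. /p/ is a voiceless obstruent between vowels /a/ and /i/, so it voices to [b]. /s/ is a voiceless obstruent between vowels /o/ and /o/, so it voices to [z]. /mosuazamtapiosoo/ → mozuazamtabiozoo.
Rule 2 (nasal place assimilation): /m/ precedes the alveolar consonant /t/, so it assimilates in place to [n]. /mozuazamtabiozoo/ → mozuazantabiozoo.
Rule 3 (final vowel raising): /o/ is a mid vowel in word-final position, so it raises to [u]. /mozuazantabiozoo/ → mozuazantabiozou.

mozuazantabiozou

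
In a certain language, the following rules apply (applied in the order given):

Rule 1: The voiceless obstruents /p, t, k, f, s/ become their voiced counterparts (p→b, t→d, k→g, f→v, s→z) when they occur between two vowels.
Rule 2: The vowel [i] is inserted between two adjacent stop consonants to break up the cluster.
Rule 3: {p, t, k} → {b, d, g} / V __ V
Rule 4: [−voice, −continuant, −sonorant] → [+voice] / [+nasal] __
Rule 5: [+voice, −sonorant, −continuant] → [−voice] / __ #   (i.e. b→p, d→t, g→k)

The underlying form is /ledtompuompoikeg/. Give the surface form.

ledidombuomboigek

Rule 1 (intervocalic voicing): /k/ is a voiceless obstruent between vowels /i/ and /e/, so it voices to [g]. /ledtompuompoikeg/ → ledtompuompoigeg.
Rule 2 (stop-cluster i-epenthesis): /d/ and /t/ form a stop–stop cluster, so [i] is inserted between them. /ledtompuompoigeg/ → leditompuompoigeg.
Rule 3 (intervocalic voicing): /t/ is a voiceless stop between vowels /i/ and /o/, so it voices to [d]. /leditompuompoigeg/ → ledidompuompoigeg.
Rule 4 (post-nasal voicing): /p/ is a voiceless stop immediately after the nasal /m/, so it voices to [b]. /p/ is a voiceless stop immediately after the nasal /m/, so it voices to [b]. /ledidompuompoigeg/ → ledidombuomboigeg.
Rule 5 (final devoicing): /g/ is a voiced stop in word-final position, so it devoices to [k]. /ledidombuomboigeg/ → ledidombuomboigek.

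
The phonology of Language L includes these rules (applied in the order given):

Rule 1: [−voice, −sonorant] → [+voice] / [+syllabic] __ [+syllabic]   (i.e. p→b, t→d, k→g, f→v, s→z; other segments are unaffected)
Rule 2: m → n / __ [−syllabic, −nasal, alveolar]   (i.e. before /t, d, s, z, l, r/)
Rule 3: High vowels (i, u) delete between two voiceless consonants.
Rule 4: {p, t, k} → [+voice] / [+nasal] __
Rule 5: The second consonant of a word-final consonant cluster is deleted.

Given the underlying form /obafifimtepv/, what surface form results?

Rule 1 (intervocalic voicing): /f/ is a voiceless obstruent between vowels /a/ and /i/, so it voices to [v]. /f/ is a voiceless obstruent between vowels /i/ and /i/, so it voices to [v]. /obafifimtepv/ → obavivimtepv.
Rule 2 (nasal place assimilation): /m/ precedes the alveolar consonant /t/, so it assimilates in place to [n]. /obavivimtepv/ → obavivintepv.
Rule 3 (high vowel syncope): no segment meets the environment; /obavivintepv/ is unchanged.
Rule 4 (post-nasal voicing): /t/ is a voiceless stop immediately after the nasal /n/, so it voices to [d]. /obavivintepv/ → obavivindepv.
Rule 5 (final cluster simplification): /v/ is the second consonant of a word-final cluster /pv/, so it deletes. /obavivindepv/ → obavivindep.

obavivindep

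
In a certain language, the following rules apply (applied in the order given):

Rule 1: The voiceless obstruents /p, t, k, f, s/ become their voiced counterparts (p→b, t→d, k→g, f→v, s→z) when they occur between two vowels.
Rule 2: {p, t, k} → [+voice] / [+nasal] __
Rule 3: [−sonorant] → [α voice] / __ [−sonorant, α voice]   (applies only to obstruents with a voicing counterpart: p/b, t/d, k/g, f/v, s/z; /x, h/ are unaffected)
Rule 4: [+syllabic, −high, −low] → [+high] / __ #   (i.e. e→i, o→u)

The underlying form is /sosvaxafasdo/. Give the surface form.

Rule 1 (intervocalic voicing): /f/ is a voiceless obstruent between vowels /a/ and /a/, so it voices to [v]. /sosvaxafasdo/ → sosvaxavasdo.
Rule 2 (post-nasal voicing): no segment meets the environment; /sosvaxavasdo/ is unchanged.
Rule 3 (regressive voicing assimilation): /s/ precedes the voiced obstruent /v/, so it voices to [z] by assimilation. /s/ precedes the voiced obstruent /d/, so it voices to [z] by assimilation. /sosvaxavasdo/ → sozvaxavazdo.
Rule 4 (final vowel raising): /o/ is a mid vowel in word-final position, so it raises to [u]. /sozvaxavazdo/ → sozvaxavazdu.

sozvaxavazdu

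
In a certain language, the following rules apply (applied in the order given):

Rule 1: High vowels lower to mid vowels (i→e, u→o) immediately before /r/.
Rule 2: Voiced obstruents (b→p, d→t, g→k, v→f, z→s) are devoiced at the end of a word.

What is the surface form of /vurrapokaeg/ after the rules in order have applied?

vorrapokaek

Rule 1 (pre-rhotic lowering): /u/ is a high vowel immediately before /r/, so it lowers to [o]. /vurrapokaeg/ → vorrapokaeg.
Rule 2 (final devoicing): /g/ is a voiced obstruent in word-final position, so it devoices to [k]. /vorrapokaeg/ → vorrapokaek.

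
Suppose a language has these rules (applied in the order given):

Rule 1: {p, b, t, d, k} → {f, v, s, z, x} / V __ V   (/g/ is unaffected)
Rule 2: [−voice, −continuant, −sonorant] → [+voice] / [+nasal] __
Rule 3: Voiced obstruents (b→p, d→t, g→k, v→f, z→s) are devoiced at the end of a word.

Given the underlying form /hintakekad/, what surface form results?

hindaxexat

Rule 1 (intervocalic spirantization): /k/ is a stop between vowels /a/ and /e/, so it spirantizes to the fricative [x]. /k/ is a stop between vowels /e/ and /a/, so it spirantizes to the fricative [x]. /hintakekad/ → hintaxexad.
Rule 2 (post-nasal voicing): /t/ is a voiceless stop immediately after the nasal /n/, so it voices to [d]. /hintaxexad/ → hindaxexad.
Rule 3 (final devoicing): /d/ is a voiced obstruent in word-final position, so it devoices to [t]. /hindaxexad/ → hindaxexat.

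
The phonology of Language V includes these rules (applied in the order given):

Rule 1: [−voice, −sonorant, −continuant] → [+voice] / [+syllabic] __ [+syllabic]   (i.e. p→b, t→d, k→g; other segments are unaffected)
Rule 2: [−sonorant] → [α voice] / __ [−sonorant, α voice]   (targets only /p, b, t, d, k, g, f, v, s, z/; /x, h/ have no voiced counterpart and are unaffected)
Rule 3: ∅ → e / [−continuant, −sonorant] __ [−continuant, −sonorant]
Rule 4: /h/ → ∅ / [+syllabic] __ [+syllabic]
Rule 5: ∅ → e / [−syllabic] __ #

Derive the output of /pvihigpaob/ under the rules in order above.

bviikepaobe

Rule 1 (intervocalic voicing): no segment meets the environment; /pvihigpaob/ is unchanged.
Rule 2 (regressive voicing assimilation): /p/ precedes the voiced obstruent /v/, so it voices to [b] by assimilation. /g/ precedes the voiceless obstruent /p/, so it devoices to [k] by assimilation. /pvihigpaob/ → bvihikpaob.
Rule 3 (stop-cluster e-epenthesis): /k/ and /p/ form a stop–stop cluster, so [e] is inserted between them. /bvihikpaob/ → bvihikepaob.
Rule 4 (intervocalic h-deletion): /h/ occurs between vowels /i/ and /i/, so it deletes. /bvihikepaob/ → bviikepaob.
Rule 5 (final e-epenthesis): the form ends in the consonant /b/, so [e] is inserted word-finally. /bviikepaob/ → bviikepaobe.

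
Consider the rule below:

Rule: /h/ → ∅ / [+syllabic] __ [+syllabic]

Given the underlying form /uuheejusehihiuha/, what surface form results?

/h/ occurs between vowels /u/ and /e/, so it deletes.
/h/ occurs between vowels /e/ and /i/, so it deletes.
/h/ occurs between vowels /i/ and /i/, so it deletes.
/h/ occurs between vowels /u/ and /a/, so it deletes.
Surface form: [uueejuseiiua].

uueejuseiiua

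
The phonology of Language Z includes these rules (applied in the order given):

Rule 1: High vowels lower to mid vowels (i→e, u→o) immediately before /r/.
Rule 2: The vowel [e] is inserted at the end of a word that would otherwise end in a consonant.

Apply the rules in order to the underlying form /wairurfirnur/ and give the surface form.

waerorfernore

Rule 1 (pre-rhotic lowering): /i/ is a high vowel immediately before /r/, so it lowers to [e]. /u/ is a high vowel immediately before /r/, so it lowers to [o]. /i/ is a high vowel immediately before /r/, so it lowers to [e]. /u/ is a high vowel immediately before /r/, so it lowers to [o]. /wairurfirnur/ → waerorfernor.
Rule 2 (final e-epenthesis): the form ends in the consonant /r/, so [e] is inserted word-finally. /waerorfernor/ → waerorfernore.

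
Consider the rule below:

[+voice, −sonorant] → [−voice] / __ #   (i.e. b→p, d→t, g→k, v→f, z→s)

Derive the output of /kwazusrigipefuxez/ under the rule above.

/z/ is a voiced obstruent in word-final position, so it devoices to [s].
Surface form: [kwazusrigipefuxes].

kwazusrigipefuxes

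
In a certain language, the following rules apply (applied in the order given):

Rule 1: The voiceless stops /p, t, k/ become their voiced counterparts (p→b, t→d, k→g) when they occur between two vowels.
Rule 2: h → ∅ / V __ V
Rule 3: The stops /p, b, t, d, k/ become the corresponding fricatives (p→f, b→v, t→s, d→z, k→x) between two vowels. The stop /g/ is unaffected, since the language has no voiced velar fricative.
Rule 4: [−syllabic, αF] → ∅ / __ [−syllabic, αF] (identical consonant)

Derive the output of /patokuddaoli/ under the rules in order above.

Rule 1 (intervocalic voicing): /t/ is a voiceless stop between vowels /a/ and /o/, so it voices to [d]. /k/ is a voiceless stop between vowels /o/ and /u/, so it voices to [g]. /patokuddaoli/ → padoguddaoli.
Rule 2 (intervocalic h-deletion): no segment meets the environment; /padoguddaoli/ is unchanged.
Rule 3 (intervocalic spirantization): /d/ is a stop between vowels /a/ and /o/, so it spirantizes to the fricative [z]. /padoguddaoli/ → pazoguddaoli.
Rule 4 (degemination): /dd/ is a geminate; the first /d/ deletes. /pazoguddaoli/ → pazogudaoli.

pazogudaoli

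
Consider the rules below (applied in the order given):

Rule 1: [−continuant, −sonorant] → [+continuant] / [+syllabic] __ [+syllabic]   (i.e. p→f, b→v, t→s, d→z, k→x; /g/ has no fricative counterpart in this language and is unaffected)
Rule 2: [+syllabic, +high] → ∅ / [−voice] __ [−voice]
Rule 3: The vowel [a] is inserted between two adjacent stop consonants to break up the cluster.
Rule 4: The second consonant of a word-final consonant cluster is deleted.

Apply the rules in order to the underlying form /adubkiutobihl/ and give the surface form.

azubakiusovih

Rule 1 (intervocalic spirantization): /d/ is a stop between vowels /a/ and /u/, so it spirantizes to the fricative [z]. /t/ is a stop between vowels /u/ and /o/, so it spirantizes to the fricative [s]. /b/ is a stop between vowels /o/ and /i/, so it spirantizes to the fricative [v]. /adubkiutobihl/ → azubkiusovihl.
Rule 2 (high vowel syncope): no segment meets the environment; /azubkiusovihl/ is unchanged.
Rule 3 (stop-cluster a-epenthesis): /b/ and /k/ form a stop–stop cluster, so [a] is inserted between them. /azubkiusovihl/ → azubakiusovihl.
Rule 4 (final cluster simplification): /l/ is the second consonant of a word-final cluster /hl/, so it deletes. /azubakiusovihl/ → azubakiusovih.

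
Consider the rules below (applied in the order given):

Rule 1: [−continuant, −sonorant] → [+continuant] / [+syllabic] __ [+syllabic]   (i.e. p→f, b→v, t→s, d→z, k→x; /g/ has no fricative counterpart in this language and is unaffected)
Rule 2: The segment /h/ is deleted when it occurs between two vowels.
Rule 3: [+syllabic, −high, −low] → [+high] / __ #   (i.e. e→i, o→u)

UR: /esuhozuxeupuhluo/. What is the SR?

Rule 1 (intervocalic spirantization): /p/ is a stop between vowels /u/ and /u/, so it spirantizes to the fricative [f]. /esuhozuxeupuhluo/ → esuhozuxeufuhluo.
Rule 2 (intervocalic h-deletion): /h/ occurs between vowels /u/ and /o/, so it deletes. /esuhozuxeufuhluo/ → esuozuxeufuhluo.
Rule 3 (final vowel raising): /o/ is a mid vowel in word-final position, so it raises to [u]. /esuozuxeufuhluo/ → esuozuxeufuhluu.

esuozuxeufuhluu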